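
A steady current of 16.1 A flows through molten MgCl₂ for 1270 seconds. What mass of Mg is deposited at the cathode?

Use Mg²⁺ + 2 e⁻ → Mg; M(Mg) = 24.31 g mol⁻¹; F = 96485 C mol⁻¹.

2.58 g

Q = I·t = 16.10 A × 1270.0 s = 20450 C.
n(e⁻) = Q/F = 20450 / 96485 = 0.2119 mol.
Mg²⁺ + 2 e⁻ → Mg, so n(Mg) = n(e⁻)/2 = 0.1060 mol.
m = n·M = 0.1060 × 24.31 = 2.58 g.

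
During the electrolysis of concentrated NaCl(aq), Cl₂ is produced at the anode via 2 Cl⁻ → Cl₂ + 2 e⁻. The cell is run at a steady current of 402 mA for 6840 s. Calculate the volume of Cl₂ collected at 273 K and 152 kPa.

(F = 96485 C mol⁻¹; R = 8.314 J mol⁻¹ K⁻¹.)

0.213 L

Q = I·t = 0.4020 A × 6840.0 s = 2750 C.
n(e⁻) = Q/F = 2750 / 96485 = 0.02850 mol.
2 electrons are transferred per Cl₂ molecule, so n(Cl₂) = 0.02850 / 2 = 0.01425 mol.
V = nRT/P = (0.01425 × 8.314 × 273) / (152 × 10³ Pa) = 2.13 × 10⁻⁴ m³ = 0.213 L.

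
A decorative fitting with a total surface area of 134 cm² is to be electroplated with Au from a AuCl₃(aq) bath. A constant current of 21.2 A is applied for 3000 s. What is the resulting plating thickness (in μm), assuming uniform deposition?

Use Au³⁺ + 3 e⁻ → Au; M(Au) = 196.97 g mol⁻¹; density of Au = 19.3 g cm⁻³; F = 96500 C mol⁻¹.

167 μm

Q = I·t = 21.20 × 3000.0 = 63600 C; n(e⁻) = 0.6591 mol.
n(Au) = n(e⁻)/3 = 0.2197 mol, so m = 0.2197 × 196.97 = 43.27 g.
Volume = m/ρ = 43.27 / 19.3 = 2.242 cm³.
Thickness = V/A = 2.242 / 134 = 0.0167 cm = 167 μm.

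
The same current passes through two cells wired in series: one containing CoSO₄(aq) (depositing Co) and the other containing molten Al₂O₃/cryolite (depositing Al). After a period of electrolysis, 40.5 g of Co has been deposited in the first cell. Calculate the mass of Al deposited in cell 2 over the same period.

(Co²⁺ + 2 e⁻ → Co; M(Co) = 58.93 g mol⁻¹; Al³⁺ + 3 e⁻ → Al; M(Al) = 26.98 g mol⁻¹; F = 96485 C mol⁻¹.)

12.4 g

n(Co) = 40.5 / 58.93 = 0.6873 mol.
Since Co²⁺ + 2 e⁻ → Co, n(e⁻) passed = 2 × 0.6873 = 1.375 mol.
Cells in series carry the same charge, so the same 1.375 mol of electrons passes through cell 2.
Al³⁺ + 3 e⁻ → Al, so n(Al) = 1.375 / 3 = 0.4582 mol.
m(Al) = 0.4582 × 26.98 = 12.4 g.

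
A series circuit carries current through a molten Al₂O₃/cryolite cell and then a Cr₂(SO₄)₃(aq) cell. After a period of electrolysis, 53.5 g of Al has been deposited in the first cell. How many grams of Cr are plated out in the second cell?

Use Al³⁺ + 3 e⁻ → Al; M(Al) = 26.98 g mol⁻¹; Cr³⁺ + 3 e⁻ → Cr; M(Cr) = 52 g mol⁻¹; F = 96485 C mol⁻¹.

n(Al) = 53.5 / 26.98 = 1.983 mol.
Since Al³⁺ + 3 e⁻ → Al, n(e⁻) passed = 3 × 1.983 = 5.949 mol.
Cells in series carry the same charge, so the same 5.949 mol of electrons passes through cell 2.
Cr³⁺ + 3 e⁻ → Cr, so n(Cr) = 5.949 / 3 = 1.983 mol.
m(Cr) = 1.983 × 52 = 103 g.

103 g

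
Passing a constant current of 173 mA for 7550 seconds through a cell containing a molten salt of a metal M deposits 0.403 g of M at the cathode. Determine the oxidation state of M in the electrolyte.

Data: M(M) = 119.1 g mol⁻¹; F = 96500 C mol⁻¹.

Q = I·t = 0.1730 A × 7550.0 s = 1306 C, so n(e⁻) = 1306/96500 = 0.01354 mol.
n(M) deposited = 0.403 / 119.1 = 0.003384 mol.
Electrons per atom = n(e⁻)/n(M) = 0.01354 / 0.003384 = 4.00 ≈ 4, so the ion is M⁴⁺.

+4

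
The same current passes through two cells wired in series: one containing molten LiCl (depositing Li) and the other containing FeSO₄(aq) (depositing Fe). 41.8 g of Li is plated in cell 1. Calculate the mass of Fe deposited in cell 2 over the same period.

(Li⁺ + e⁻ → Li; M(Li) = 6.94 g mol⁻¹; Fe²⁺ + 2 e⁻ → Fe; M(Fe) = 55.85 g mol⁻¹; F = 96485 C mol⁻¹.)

n(Li) = 41.8 / 6.94 = 6.023 mol.
Since Li⁺ + e⁻ → Li, n(e⁻) passed = 1 × 6.023 = 6.023 mol.
Cells in series carry the same charge, so the same 6.023 mol of electrons passes through cell 2.
Fe²⁺ + 2 e⁻ → Fe, so n(Fe) = 6.023 / 2 = 3.012 mol.
m(Fe) = 3.012 × 55.85 = 168 g.

168 g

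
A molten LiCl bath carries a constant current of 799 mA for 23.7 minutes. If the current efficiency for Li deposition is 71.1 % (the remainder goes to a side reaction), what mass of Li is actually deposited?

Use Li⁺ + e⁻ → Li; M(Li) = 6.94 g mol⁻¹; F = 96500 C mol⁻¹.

Q = I·t = 0.7990 × 1422.0 = 1136 C.
n(e⁻) = 1136/96500 = 0.01177 mol; theoretically n(Li) = 0.01177/1 = 0.01177 mol, m_theo = 0.08171 g.
At 71.1 % efficiency, m_actual = 0.711 × 0.08171 = 0.0581 g.

0.0581 g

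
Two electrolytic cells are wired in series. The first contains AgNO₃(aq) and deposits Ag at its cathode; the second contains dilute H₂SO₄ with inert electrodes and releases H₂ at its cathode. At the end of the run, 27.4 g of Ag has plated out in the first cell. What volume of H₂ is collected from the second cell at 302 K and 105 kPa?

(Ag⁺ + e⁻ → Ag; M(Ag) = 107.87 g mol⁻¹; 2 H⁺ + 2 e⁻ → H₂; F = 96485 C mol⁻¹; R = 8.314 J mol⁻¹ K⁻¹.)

3.04 L

n(Ag) = 27.4 / 107.87 = 0.2540 mol, so n(e⁻) = 1 × 0.2540 = 0.2540 mol.
The cells are in series, so the same 0.2540 mol of electrons passes through the second cell.
2 H⁺ + 2 e⁻ → H₂ — 2 mol e⁻ per mol H₂, so n(H₂) = 0.2540/2 = 0.1270 mol.
V = nRT/P = (0.1270 × 8.314 × 302) / (105 × 10³) = 0.00304 m³ = 3.04 L.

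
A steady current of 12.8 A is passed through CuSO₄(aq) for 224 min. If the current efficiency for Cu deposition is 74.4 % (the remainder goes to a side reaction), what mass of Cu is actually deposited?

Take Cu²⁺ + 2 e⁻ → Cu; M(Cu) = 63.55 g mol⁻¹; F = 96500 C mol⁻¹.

42.1 g

Q = I·t = 12.80 × 13440 = 172000 C.
n(e⁻) = 172000/96500 = 1.783 mol; theoretically n(Cu) = 1.783/2 = 0.8914 mol, m_theo = 56.65 g.
At 74.4 % efficiency, m_actual = 0.744 × 56.65 = 42.1 g.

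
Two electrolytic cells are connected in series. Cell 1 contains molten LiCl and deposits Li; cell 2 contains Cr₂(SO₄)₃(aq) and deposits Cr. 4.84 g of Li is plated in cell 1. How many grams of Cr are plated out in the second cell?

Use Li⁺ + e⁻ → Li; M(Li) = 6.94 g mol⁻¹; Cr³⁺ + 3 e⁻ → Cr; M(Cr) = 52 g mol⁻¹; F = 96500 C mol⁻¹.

12.1 g

n(Li) = 4.84 / 6.94 = 0.6974 mol.
Since Li⁺ + e⁻ → Li, n(e⁻) passed = 1 × 0.6974 = 0.6974 mol.
Cells in series carry the same charge, so the same 0.6974 mol of electrons passes through cell 2.
Cr³⁺ + 3 e⁻ → Cr, so n(Cr) = 0.6974 / 3 = 0.2325 mol.
m(Cr) = 0.2325 × 52 = 12.1 g.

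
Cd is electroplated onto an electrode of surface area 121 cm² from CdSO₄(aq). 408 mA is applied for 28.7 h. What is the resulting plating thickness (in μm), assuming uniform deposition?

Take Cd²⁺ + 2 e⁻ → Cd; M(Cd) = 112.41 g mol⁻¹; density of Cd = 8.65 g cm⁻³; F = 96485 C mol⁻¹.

Q = I·t = 0.4080 × 103320 = 42150 C; n(e⁻) = 0.4369 mol.
n(Cd) = n(e⁻)/2 = 0.2185 mol, so m = 0.2185 × 112.41 = 24.56 g.
Volume = m/ρ = 24.56 / 8.65 = 2.839 cm³.
Thickness = V/A = 2.839 / 121 = 0.0235 cm = 235 μm.

235 μm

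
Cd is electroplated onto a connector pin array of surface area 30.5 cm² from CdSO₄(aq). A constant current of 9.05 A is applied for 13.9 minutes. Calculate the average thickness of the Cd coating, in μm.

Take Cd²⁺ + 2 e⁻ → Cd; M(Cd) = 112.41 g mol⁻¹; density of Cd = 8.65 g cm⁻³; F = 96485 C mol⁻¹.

Q = I·t = 9.050 × 834.00 = 7548 C; n(e⁻) = 0.07823 mol.
n(Cd) = n(e⁻)/2 = 0.03911 mol, so m = 0.03911 × 112.41 = 4.397 g.
Volume = m/ρ = 4.397 / 8.65 = 0.5083 cm³.
Thickness = V/A = 0.5083 / 30.5 = 0.0167 cm = 167 μm.

167 μm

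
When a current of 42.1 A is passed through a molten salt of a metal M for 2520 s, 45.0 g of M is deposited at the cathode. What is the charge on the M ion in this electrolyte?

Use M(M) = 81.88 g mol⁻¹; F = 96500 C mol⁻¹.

+2

Q = I·t = 42.10 A × 2520.0 s = 106100 C, so n(e⁻) = 106100/96500 = 1.099 mol.
n(M) deposited = 45.0 / 81.88 = 0.5496 mol.
Electrons per atom = n(e⁻)/n(M) = 1.099 / 0.5496 = 2.00 ≈ 2, so the ion is M²⁺.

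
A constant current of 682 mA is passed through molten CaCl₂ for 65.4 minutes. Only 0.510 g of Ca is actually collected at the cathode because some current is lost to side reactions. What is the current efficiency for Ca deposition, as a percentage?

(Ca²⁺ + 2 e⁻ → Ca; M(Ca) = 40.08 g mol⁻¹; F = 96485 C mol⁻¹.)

91.8 %

Q = I·t = 0.6820 × 3924.0 = 2676 C; n(e⁻) = 2676/96485 = 0.02774 mol.
Theoretical n(Ca) = n(e⁻)/2 = 0.01387 mol, i.e. m_theo = 0.01387 × 40.08 = 0.5558 g.
Efficiency = m_actual / m_theo = 0.510 / 0.5558 = 91.8 %.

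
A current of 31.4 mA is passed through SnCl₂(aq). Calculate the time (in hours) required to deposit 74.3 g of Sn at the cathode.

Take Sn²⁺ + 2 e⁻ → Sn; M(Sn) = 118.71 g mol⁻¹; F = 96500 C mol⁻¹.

1070 h

n(Sn) = m/M = 74.3 / 118.71 = 0.6259 mol.
Each Sn atom requires 2 electrons, so n(e⁻) = 2 × 0.6259 = 1.252 mol.
Q = n(e⁻)·F = 1.252 × 96500 = 120800 C.
t = Q/I = 120800 / 0.03140 A = 3847000 s = 1070 h.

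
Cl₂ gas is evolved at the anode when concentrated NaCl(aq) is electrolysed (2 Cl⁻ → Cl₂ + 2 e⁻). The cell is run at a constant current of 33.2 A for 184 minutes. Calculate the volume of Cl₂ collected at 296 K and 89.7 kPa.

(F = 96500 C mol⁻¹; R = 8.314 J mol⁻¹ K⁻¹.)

52.1 L

Q = I·t = 33.20 A × 11040 s = 366500 C.
n(e⁻) = Q/F = 366500 / 96500 = 3.798 mol.
2 electrons are transferred per Cl₂ molecule, so n(Cl₂) = 3.798 / 2 = 1.899 mol.
V = nRT/P = (1.899 × 8.314 × 296) / (89.7 × 10³ Pa) = 0.0521 m³ = 52.1 L.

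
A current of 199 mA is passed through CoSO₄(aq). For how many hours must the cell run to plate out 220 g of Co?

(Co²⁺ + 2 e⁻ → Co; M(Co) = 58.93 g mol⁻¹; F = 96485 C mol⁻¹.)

n(Co) = m/M = 220 / 58.93 = 3.733 mol.
Each Co atom requires 2 electrons, so n(e⁻) = 2 × 3.733 = 7.466 mol.
Q = n(e⁻)·F = 7.466 × 96485 = 720400 C.
t = Q/I = 720400 / 0.1990 A = 3620000 s = 1010 h.

1010 h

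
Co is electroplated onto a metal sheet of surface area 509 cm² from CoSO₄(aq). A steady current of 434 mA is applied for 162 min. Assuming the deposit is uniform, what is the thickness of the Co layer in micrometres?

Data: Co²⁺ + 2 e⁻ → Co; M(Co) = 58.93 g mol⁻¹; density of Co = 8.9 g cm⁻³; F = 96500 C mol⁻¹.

2.84 μm

Q = I·t = 0.4340 × 9720.0 = 4218 C; n(e⁻) = 0.04371 mol.
n(Co) = n(e⁻)/2 = 0.02186 mol, so m = 0.02186 × 58.93 = 1.288 g.
Volume = m/ρ = 1.288 / 8.9 = 0.1447 cm³.
Thickness = V/A = 0.1447 / 509 = 2.84 × 10⁻⁴ cm = 2.84 μm.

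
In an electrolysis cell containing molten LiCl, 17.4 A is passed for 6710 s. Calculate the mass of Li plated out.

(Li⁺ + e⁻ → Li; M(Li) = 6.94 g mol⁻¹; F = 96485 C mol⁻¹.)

8.40 g

Q = I·t = 17.40 A × 6710.0 s = 116800 C.
n(e⁻) = Q/F = 116800 / 96485 = 1.210 mol.
Li⁺ + e⁻ → Li, so n(Li) = n(e⁻)/1 = 1.210 mol.
m = n·M = 1.210 × 6.94 = 8.40 g.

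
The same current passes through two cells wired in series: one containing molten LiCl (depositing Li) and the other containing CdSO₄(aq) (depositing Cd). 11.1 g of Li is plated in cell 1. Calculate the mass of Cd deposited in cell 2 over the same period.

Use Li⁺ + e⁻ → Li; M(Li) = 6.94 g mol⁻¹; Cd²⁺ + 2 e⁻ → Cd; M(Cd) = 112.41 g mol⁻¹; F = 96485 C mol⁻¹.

n(Li) = 11.1 / 6.94 = 1.599 mol.
Since Li⁺ + e⁻ → Li, n(e⁻) passed = 1 × 1.599 = 1.599 mol.
Cells in series carry the same charge, so the same 1.599 mol of electrons passes through cell 2.
Cd²⁺ + 2 e⁻ → Cd, so n(Cd) = 1.599 / 2 = 0.7997 mol.
m(Cd) = 0.7997 × 112.41 = 89.9 g.

89.9 g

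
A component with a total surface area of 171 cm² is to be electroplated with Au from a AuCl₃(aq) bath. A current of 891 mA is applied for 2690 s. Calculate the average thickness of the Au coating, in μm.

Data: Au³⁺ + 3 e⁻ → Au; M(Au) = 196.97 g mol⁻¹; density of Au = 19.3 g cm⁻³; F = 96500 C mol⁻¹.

4.94 μm

Q = I·t = 0.8910 × 2690.0 = 2397 C; n(e⁻) = 0.02484 mol.
n(Au) = n(e⁻)/3 = 0.008279 mol, so m = 0.008279 × 196.97 = 1.631 g.
Volume = m/ρ = 1.631 / 19.3 = 0.08449 cm³.
Thickness = V/A = 0.08449 / 171 = 4.94 × 10⁻⁴ cm = 4.94 μm.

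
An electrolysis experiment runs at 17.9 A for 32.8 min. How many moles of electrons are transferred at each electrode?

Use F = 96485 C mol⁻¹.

0.365 mol

Q = I·t = 17.90 A × 1968.0 s = 35230 C.
n(e⁻) = Q/F = 35230 / 96485 = 0.365 mol.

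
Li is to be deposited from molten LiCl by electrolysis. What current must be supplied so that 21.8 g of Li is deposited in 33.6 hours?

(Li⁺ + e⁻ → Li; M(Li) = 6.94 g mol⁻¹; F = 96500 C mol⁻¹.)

n(Li) = 21.8 / 6.94 = 3.141 mol.
n(e⁻) = 1 × 3.141 = 3.141 mol.
Q = n(e⁻)·F = 3.141 × 96500 = 303100 C.
I = Q/t = 303100 / 120960 s = 2.51 A.

2.51 A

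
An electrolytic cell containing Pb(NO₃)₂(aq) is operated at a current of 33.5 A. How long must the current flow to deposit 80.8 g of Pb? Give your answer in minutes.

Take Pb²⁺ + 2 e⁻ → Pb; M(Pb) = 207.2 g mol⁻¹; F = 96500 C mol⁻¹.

n(Pb) = m/M = 80.8 / 207.2 = 0.3900 mol.
Each Pb atom requires 2 electrons, so n(e⁻) = 2 × 0.3900 = 0.7799 mol.
Q = n(e⁻)·F = 0.7799 × 96500 = 75260 C.
t = Q/I = 75260 / 33.50 A = 2247 s = 37.4 min.

37.4 min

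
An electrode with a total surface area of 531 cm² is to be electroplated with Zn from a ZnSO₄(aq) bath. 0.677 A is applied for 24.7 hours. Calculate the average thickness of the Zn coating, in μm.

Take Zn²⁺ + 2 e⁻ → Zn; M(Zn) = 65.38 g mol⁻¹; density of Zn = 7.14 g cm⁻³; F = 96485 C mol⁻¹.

53.8 μm

Q = I·t = 0.6770 × 88920 = 60200 C; n(e⁻) = 0.6239 mol.
n(Zn) = n(e⁻)/2 = 0.3120 mol, so m = 0.3120 × 65.38 = 20.40 g.
Volume = m/ρ = 20.40 / 7.14 = 2.857 cm³.
Thickness = V/A = 2.857 / 531 = 0.00538 cm = 53.8 μm.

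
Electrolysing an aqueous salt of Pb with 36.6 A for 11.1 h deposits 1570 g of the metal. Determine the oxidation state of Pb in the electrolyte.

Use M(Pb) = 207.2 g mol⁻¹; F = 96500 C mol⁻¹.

+2

Q = I·t = 36.60 A × 39960 s = 1463000 C, so n(e⁻) = 1463000/96500 = 15.16 mol.
n(Pb) deposited = 1570 / 207.2 = 7.577 mol.
Electrons per atom = n(e⁻)/n(Pb) = 15.16 / 7.577 = 2.00 ≈ 2, so the ion is Pb²⁺.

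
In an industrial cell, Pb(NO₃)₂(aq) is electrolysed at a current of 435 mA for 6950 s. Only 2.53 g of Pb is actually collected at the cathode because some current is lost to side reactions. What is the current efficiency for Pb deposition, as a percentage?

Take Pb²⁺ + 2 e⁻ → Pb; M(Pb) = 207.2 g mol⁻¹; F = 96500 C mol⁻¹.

77.9 %

Q = I·t = 0.4350 × 6950.0 = 3023 C; n(e⁻) = 3023/96500 = 0.03133 mol.
Theoretical n(Pb) = n(e⁻)/2 = 0.01566 mol, i.e. m_theo = 0.01566 × 207.2 = 3.246 g.
Efficiency = m_actual / m_theo = 2.53 / 3.246 = 77.9 %.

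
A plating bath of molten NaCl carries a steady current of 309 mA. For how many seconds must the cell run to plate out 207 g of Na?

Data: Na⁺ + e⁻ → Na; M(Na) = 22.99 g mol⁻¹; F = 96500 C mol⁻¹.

2.81 × 10⁶ s

n(Na) = m/M = 207 / 22.99 = 9.004 mol.
Each Na atom requires 1 electron, so n(e⁻) = 1 × 9.004 = 9.004 mol.
Q = n(e⁻)·F = 9.004 × 96500 = 868900 C.
t = Q/I = 868900 / 0.3090 A = 2812000 s.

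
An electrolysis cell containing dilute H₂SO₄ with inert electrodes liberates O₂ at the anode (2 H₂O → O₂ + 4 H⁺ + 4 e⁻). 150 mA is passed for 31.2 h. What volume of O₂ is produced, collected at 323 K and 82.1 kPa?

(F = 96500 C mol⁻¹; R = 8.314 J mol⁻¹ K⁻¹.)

1.43 L

Q = I·t = 0.1500 A × 112320 s = 16850 C.
n(e⁻) = Q/F = 16850 / 96500 = 0.1746 mol.
4 electrons are transferred per O₂ molecule, so n(O₂) = 0.1746 / 4 = 0.04365 mol.
V = nRT/P = (0.04365 × 8.314 × 323) / (82.1 × 10³ Pa) = 0.00143 m³ = 1.43 L.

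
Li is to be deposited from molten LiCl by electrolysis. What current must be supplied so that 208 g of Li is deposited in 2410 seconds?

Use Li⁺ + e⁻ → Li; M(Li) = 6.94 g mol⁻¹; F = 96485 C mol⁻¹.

1200 A

n(Li) = 208 / 6.94 = 29.97 mol.
n(e⁻) = 1 × 29.97 = 29.97 mol.
Q = n(e⁻)·F = 29.97 × 96485 = 2892000 C.
I = Q/t = 2892000 / 2410.0 s = 1200 A.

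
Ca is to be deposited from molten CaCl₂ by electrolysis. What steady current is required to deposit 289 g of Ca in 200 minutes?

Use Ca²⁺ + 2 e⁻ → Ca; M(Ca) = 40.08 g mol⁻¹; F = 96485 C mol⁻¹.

116 A

n(Ca) = 289 / 40.08 = 7.211 mol.
n(e⁻) = 2 × 7.211 = 14.42 mol.
Q = n(e⁻)·F = 14.42 × 96485 = 1391000 C.
I = Q/t = 1391000 / 12000 s = 116 A.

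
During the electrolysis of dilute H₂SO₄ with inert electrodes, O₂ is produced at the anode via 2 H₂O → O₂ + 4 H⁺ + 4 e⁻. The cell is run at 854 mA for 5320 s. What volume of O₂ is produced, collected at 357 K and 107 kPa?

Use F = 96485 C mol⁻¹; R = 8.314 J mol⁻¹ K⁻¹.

Q = I·t = 0.8540 A × 5320.0 s = 4543 C.
n(e⁻) = Q/F = 4543 / 96485 = 0.04709 mol.
4 electrons are transferred per O₂ molecule, so n(O₂) = 0.04709 / 4 = 0.01177 mol.
V = nRT/P = (0.01177 × 8.314 × 357) / (107 × 10³ Pa) = 3.27 × 10⁻⁴ m³ = 0.327 L.

0.327 L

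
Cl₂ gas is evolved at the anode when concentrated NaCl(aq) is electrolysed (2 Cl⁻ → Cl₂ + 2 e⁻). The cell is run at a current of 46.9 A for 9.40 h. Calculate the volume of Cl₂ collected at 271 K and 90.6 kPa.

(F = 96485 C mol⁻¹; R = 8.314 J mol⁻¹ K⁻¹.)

205 L

Q = I·t = 46.90 A × 33840 s = 1587000 C.
n(e⁻) = Q/F = 1587000 / 96485 = 16.45 mol.
2 electrons are transferred per Cl₂ molecule, so n(Cl₂) = 16.45 / 2 = 8.225 mol.
V = nRT/P = (8.225 × 8.314 × 271) / (90.6 × 10³ Pa) = 0.205 m³ = 205 L.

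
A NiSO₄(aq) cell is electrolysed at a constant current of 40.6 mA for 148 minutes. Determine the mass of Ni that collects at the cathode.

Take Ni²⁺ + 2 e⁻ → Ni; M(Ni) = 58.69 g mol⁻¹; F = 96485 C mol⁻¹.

0.110 g

Q = I·t = 0.04060 A × 8880.0 s = 360.5 C.
n(e⁻) = Q/F = 360.5 / 96485 = 0.003737 mol.
Ni²⁺ + 2 e⁻ → Ni, so n(Ni) = n(e⁻)/2 = 0.001868 mol.
m = n·M = 0.001868 × 58.69 = 0.110 g.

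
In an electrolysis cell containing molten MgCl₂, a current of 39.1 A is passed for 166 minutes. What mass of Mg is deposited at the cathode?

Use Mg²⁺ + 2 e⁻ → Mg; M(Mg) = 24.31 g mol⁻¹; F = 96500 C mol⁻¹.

Q = I·t = 39.10 A × 9960.0 s = 389400 C.
n(e⁻) = Q/F = 389400 / 96500 = 4.036 mol.
Mg²⁺ + 2 e⁻ → Mg, so n(Mg) = n(e⁻)/2 = 2.018 mol.
m = n·M = 2.018 × 24.31 = 49.1 g.

49.1 g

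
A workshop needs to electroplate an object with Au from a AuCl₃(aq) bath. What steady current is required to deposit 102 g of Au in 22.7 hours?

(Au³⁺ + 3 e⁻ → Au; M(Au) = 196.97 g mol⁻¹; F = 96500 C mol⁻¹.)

1.83 A

n(Au) = 102 / 196.97 = 0.5178 mol.
n(e⁻) = 3 × 0.5178 = 1.554 mol.
Q = n(e⁻)·F = 1.554 × 96500 = 149900 C.
I = Q/t = 149900 / 81720 s = 1.83 A.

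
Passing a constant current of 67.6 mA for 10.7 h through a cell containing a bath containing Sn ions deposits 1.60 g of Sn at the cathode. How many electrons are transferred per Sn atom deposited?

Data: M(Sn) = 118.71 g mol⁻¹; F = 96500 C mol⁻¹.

2

Q = I·t = 0.06760 A × 38520 s = 2604 C, so n(e⁻) = 2604/96500 = 0.02698 mol.
n(Sn) deposited = 1.60 / 118.71 = 0.01348 mol.
Electrons per atom = n(e⁻)/n(Sn) = 0.02698 / 0.01348 = 2.00 ≈ 2, so the ion is Sn²⁺.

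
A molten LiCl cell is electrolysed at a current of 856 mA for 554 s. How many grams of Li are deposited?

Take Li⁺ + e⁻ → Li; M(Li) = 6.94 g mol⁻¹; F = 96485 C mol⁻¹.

Q = I·t = 0.8560 A × 554.00 s = 474.2 C.
n(e⁻) = Q/F = 474.2 / 96485 = 0.004915 mol.
Li⁺ + e⁻ → Li, so n(Li) = n(e⁻)/1 = 0.004915 mol.
m = n·M = 0.004915 × 6.94 = 0.0341 g.

0.0341 g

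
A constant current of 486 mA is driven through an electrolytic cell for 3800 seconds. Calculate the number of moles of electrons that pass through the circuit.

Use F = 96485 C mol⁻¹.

Q = I·t = 0.4860 A × 3800.0 s = 1847 C.
n(e⁻) = Q/F = 1847 / 96485 = 0.0191 mol.

0.0191 mol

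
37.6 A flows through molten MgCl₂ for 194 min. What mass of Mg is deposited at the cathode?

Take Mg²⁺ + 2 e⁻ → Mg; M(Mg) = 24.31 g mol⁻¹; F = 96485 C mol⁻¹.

Q = I·t = 37.60 A × 11640 s = 437700 C.
n(e⁻) = Q/F = 437700 / 96485 = 4.536 mol.
Mg²⁺ + 2 e⁻ → Mg, so n(Mg) = n(e⁻)/2 = 2.268 mol.
m = n·M = 2.268 × 24.31 = 55.1 g.

55.1 g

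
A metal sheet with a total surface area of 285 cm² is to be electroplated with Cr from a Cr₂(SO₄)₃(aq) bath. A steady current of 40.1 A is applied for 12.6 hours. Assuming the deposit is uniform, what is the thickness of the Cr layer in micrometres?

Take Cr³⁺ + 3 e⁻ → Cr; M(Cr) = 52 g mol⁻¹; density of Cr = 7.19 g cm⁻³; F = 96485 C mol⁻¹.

Q = I·t = 40.10 × 45360 = 1819000 C; n(e⁻) = 18.85 mol.
n(Cr) = n(e⁻)/3 = 6.284 mol, so m = 6.284 × 52 = 326.8 g.
Volume = m/ρ = 326.8 / 7.19 = 45.45 cm³.
Thickness = V/A = 45.45 / 285 = 0.159 cm = 1590 μm.

1590 μm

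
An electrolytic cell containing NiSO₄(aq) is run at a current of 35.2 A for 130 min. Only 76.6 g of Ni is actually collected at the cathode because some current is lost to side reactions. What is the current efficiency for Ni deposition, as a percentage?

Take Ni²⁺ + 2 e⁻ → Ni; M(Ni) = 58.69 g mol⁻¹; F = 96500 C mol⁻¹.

Q = I·t = 35.20 × 7800.0 = 274600 C; n(e⁻) = 274600/96500 = 2.845 mol.
Theoretical n(Ni) = n(e⁻)/2 = 1.423 mol, i.e. m_theo = 1.423 × 58.69 = 83.49 g.
Efficiency = m_actual / m_theo = 76.6 / 83.49 = 91.7 %.

91.7 %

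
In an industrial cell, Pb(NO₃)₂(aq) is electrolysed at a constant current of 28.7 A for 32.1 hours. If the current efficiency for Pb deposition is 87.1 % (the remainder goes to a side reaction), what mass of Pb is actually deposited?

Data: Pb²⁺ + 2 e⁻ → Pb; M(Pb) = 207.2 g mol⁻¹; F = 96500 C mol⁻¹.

3100 g

Q = I·t = 28.70 × 115560 = 3317000 C.
n(e⁻) = 3317000/96500 = 34.37 mol; theoretically n(Pb) = 34.37/2 = 17.18 mol, m_theo = 3561 g.
At 87.1 % efficiency, m_actual = 0.871 × 3561 = 3100 g.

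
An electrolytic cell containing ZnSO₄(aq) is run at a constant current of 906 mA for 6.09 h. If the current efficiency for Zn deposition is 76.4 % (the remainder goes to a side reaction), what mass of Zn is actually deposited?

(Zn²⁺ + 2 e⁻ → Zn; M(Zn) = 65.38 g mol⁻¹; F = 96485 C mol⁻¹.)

5.14 g

Q = I·t = 0.9060 × 21924 = 19860 C.
n(e⁻) = 19860/96485 = 0.2059 mol; theoretically n(Zn) = 0.2059/2 = 0.1029 mol, m_theo = 6.730 g.
At 76.4 % efficiency, m_actual = 0.764 × 6.730 = 5.14 g.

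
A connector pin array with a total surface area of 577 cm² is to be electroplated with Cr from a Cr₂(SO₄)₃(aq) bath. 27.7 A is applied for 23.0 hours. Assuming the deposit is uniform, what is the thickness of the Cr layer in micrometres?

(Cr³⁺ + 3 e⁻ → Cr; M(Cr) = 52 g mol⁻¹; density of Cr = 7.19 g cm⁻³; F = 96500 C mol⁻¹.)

993 μm

Q = I·t = 27.70 × 82800 = 2294000 C; n(e⁻) = 23.77 mol.
n(Cr) = n(e⁻)/3 = 7.922 mol, so m = 7.922 × 52 = 412.0 g.
Volume = m/ρ = 412.0 / 7.19 = 57.30 cm³.
Thickness = V/A = 57.30 / 577 = 0.0993 cm = 993 μm.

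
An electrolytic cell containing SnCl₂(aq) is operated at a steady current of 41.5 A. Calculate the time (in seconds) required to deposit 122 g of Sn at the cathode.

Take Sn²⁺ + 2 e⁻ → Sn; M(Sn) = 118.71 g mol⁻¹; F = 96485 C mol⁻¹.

4780 s

n(Sn) = m/M = 122 / 118.71 = 1.028 mol.
Each Sn atom requires 2 electrons, so n(e⁻) = 2 × 1.028 = 2.055 mol.
Q = n(e⁻)·F = 2.055 × 96485 = 198300 C.
t = Q/I = 198300 / 41.50 A = 4779 s.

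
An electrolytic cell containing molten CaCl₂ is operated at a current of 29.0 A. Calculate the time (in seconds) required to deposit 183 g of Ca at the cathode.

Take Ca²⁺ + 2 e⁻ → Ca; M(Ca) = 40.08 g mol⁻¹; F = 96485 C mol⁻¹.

30400 s

n(Ca) = m/M = 183 / 40.08 = 4.566 mol.
Each Ca atom requires 2 electrons, so n(e⁻) = 2 × 4.566 = 9.132 mol.
Q = n(e⁻)·F = 9.132 × 96485 = 881100 C.
t = Q/I = 881100 / 29.00 A = 30380 s.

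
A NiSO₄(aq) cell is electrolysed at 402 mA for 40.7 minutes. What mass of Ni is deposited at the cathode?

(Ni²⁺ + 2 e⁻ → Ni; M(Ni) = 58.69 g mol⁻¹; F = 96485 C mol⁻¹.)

Q = I·t = 0.4020 A × 2442.0 s = 981.7 C.
n(e⁻) = Q/F = 981.7 / 96485 = 0.01017 mol.
Ni²⁺ + 2 e⁻ → Ni, so n(Ni) = n(e⁻)/2 = 0.005087 mol.
m = n·M = 0.005087 × 58.69 = 0.299 g.

0.299 g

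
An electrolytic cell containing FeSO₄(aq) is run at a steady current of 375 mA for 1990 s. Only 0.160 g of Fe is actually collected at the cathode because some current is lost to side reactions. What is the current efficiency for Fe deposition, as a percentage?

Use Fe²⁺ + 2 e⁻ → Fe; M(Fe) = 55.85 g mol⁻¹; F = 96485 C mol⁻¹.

74.1 %

Q = I·t = 0.3750 × 1990.0 = 746.2 C; n(e⁻) = 746.2/96485 = 0.007734 mol.
Theoretical n(Fe) = n(e⁻)/2 = 0.003867 mol, i.e. m_theo = 0.003867 × 55.85 = 0.2160 g.
Efficiency = m_actual / m_theo = 0.160 / 0.2160 = 74.1 %.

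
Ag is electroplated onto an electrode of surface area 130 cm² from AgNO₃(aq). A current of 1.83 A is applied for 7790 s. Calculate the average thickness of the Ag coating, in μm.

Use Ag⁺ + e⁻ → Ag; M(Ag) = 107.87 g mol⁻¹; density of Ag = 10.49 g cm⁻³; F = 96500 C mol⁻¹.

Q = I·t = 1.830 × 7790.0 = 14260 C; n(e⁻) = 0.1477 mol.
n(Ag) = n(e⁻)/1 = 0.1477 mol, so m = 0.1477 × 107.87 = 15.94 g.
Volume = m/ρ = 15.94 / 10.49 = 1.519 cm³.
Thickness = V/A = 1.519 / 130 = 0.0117 cm = 117 μm.

117 μm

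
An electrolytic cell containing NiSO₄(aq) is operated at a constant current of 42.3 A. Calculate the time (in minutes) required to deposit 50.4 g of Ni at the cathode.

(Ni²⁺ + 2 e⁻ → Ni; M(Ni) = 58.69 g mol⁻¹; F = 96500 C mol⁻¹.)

65.3 min

n(Ni) = m/M = 50.4 / 58.69 = 0.8587 mol.
Each Ni atom requires 2 electrons, so n(e⁻) = 2 × 0.8587 = 1.717 mol.
Q = n(e⁻)·F = 1.717 × 96500 = 165700 C.
t = Q/I = 165700 / 42.30 A = 3918 s = 65.3 min.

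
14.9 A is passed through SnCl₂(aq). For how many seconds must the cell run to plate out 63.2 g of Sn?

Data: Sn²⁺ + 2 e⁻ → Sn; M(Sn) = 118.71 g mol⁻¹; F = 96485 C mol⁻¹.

n(Sn) = m/M = 63.2 / 118.71 = 0.5324 mol.
Each Sn atom requires 2 electrons, so n(e⁻) = 2 × 0.5324 = 1.065 mol.
Q = n(e⁻)·F = 1.065 × 96485 = 102700 C.
t = Q/I = 102700 / 14.90 A = 6895 s.

6890 s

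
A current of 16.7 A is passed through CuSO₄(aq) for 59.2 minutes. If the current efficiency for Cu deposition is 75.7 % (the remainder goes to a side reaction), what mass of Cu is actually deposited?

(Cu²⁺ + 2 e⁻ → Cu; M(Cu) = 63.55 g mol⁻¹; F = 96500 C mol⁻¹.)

14.8 g

Q = I·t = 16.70 × 3552.0 = 59320 C.
n(e⁻) = 59320/96500 = 0.6147 mol; theoretically n(Cu) = 0.6147/2 = 0.3073 mol, m_theo = 19.53 g.
At 75.7 % efficiency, m_actual = 0.757 × 19.53 = 14.8 g.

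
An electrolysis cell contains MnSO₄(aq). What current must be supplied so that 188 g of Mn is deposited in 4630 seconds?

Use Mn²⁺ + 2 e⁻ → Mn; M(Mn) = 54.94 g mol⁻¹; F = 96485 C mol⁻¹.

143 A

n(Mn) = 188 / 54.94 = 3.422 mol.
n(e⁻) = 2 × 3.422 = 6.844 mol.
Q = n(e⁻)·F = 6.844 × 96485 = 660300 C.
I = Q/t = 660300 / 4630.0 s = 143 A.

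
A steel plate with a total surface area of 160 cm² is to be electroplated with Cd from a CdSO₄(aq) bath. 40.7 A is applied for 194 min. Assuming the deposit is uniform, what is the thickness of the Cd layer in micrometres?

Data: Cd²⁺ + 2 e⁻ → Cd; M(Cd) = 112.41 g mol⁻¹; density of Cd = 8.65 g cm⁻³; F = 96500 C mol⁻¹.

Q = I·t = 40.70 × 11640 = 473700 C; n(e⁻) = 4.909 mol.
n(Cd) = n(e⁻)/2 = 2.455 mol, so m = 2.455 × 112.41 = 275.9 g.
Volume = m/ρ = 275.9 / 8.65 = 31.90 cm³.
Thickness = V/A = 31.90 / 160 = 0.199 cm = 1990 μm.

1990 μm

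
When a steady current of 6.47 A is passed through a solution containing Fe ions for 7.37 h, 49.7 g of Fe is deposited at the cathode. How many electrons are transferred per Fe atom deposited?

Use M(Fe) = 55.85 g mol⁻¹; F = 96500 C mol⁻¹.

Q = I·t = 6.470 A × 26532 s = 171700 C, so n(e⁻) = 171700/96500 = 1.779 mol.
n(Fe) deposited = 49.7 / 55.85 = 0.8899 mol.
Electrons per atom = n(e⁻)/n(Fe) = 1.779 / 0.8899 = 2.00 ≈ 2, so the ion is Fe²⁺.

2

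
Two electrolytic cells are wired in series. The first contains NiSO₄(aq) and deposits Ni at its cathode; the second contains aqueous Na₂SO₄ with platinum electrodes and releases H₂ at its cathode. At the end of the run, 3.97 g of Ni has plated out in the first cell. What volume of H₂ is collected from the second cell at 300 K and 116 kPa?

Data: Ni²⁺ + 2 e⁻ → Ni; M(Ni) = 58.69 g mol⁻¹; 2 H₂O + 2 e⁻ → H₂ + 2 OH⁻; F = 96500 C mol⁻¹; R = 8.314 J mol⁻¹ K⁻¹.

1.45 L

n(Ni) = 3.97 / 58.69 = 0.06764 mol, so n(e⁻) = 2 × 0.06764 = 0.1353 mol.
The cells are in series, so the same 0.1353 mol of electrons passes through the second cell.
2 H₂O + 2 e⁻ → H₂ + 2 OH⁻ — 2 mol e⁻ per mol H₂, so n(H₂) = 0.1353/2 = 0.06764 mol.
V = nRT/P = (0.06764 × 8.314 × 300) / (116 × 10³) = 0.00145 m³ = 1.45 L.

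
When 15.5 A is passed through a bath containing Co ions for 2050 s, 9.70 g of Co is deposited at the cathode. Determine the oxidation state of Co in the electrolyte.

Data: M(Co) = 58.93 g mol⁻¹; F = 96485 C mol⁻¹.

+2

Q = I·t = 15.50 A × 2050.0 s = 31780 C, so n(e⁻) = 31780/96485 = 0.3293 mol.
n(Co) deposited = 9.70 / 58.93 = 0.1646 mol.
Electrons per atom = n(e⁻)/n(Co) = 0.3293 / 0.1646 = 2.00 ≈ 2, so the ion is Co²⁺.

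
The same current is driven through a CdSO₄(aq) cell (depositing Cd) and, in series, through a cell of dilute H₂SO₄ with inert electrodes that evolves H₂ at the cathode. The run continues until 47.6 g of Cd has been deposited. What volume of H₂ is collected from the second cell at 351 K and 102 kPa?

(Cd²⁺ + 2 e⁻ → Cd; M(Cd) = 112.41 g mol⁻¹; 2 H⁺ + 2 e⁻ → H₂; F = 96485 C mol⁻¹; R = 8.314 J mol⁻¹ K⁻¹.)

n(Cd) = 47.6 / 112.41 = 0.4234 mol, so n(e⁻) = 2 × 0.4234 = 0.8469 mol.
The cells are in series, so the same 0.8469 mol of electrons passes through the second cell.
2 H⁺ + 2 e⁻ → H₂ — 2 mol e⁻ per mol H₂, so n(H₂) = 0.8469/2 = 0.4234 mol.
V = nRT/P = (0.4234 × 8.314 × 351) / (102 × 10³) = 0.0121 m³ = 12.1 L.

12.1 L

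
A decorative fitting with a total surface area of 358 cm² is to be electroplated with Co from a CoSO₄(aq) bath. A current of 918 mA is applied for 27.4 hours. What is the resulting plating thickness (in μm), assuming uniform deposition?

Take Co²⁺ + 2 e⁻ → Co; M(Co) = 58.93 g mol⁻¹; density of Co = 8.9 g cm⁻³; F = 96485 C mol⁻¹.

Q = I·t = 0.9180 × 98640 = 90550 C; n(e⁻) = 0.9385 mol.
n(Co) = n(e⁻)/2 = 0.4693 mol, so m = 0.4693 × 58.93 = 27.65 g.
Volume = m/ρ = 27.65 / 8.9 = 3.107 cm³.
Thickness = V/A = 3.107 / 358 = 0.00868 cm = 86.8 μm.

86.8 μm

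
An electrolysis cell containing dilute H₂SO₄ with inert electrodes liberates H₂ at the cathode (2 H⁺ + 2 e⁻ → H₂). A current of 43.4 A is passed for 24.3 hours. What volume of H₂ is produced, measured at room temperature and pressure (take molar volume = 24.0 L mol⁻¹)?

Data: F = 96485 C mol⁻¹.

472 L

Q = I·t = 43.40 A × 87480 s = 3797000 C.
n(e⁻) = Q/F = 3797000 / 96485 = 39.35 mol.
2 electrons are transferred per H₂ molecule, so n(H₂) = 39.35 / 2 = 19.67 mol.
V = n × V_m = 19.67 × 24.0 = 472 L.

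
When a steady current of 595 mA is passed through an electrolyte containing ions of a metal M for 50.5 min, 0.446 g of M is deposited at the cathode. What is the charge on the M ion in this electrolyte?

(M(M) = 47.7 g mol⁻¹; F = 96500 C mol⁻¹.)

Q = I·t = 0.5950 A × 3030.0 s = 1803 C, so n(e⁻) = 1803/96500 = 0.01868 mol.
n(M) deposited = 0.446 / 47.7 = 0.009350 mol.
Electrons per atom = n(e⁻)/n(M) = 0.01868 / 0.009350 = 2.00 ≈ 2, so the ion is M²⁺.

+2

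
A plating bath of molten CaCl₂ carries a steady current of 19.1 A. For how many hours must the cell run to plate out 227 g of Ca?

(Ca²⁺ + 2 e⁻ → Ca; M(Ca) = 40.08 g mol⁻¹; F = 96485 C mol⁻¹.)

15.9 h

n(Ca) = m/M = 227 / 40.08 = 5.664 mol.
Each Ca atom requires 2 electrons, so n(e⁻) = 2 × 5.664 = 11.33 mol.
Q = n(e⁻)·F = 11.33 × 96485 = 1093000 C.
t = Q/I = 1093000 / 19.10 A = 57220 s = 15.9 h.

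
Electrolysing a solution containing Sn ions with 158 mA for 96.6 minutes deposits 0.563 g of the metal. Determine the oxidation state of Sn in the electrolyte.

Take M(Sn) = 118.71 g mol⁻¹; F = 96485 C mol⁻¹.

Q = I·t = 0.1580 A × 5796.0 s = 915.8 C, so n(e⁻) = 915.8/96485 = 0.009491 mol.
n(Sn) deposited = 0.563 / 118.71 = 0.004743 mol.
Electrons per atom = n(e⁻)/n(Sn) = 0.009491 / 0.004743 = 2.00 ≈ 2, so the ion is Sn²⁺.

+2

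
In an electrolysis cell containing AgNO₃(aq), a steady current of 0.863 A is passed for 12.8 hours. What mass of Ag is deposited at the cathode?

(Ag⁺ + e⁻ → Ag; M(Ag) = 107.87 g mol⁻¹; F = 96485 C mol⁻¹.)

Q = I·t = 0.8630 A × 46080 s = 39770 C.
n(e⁻) = Q/F = 39770 / 96485 = 0.4122 mol.
Ag⁺ + e⁻ → Ag, so n(Ag) = n(e⁻)/1 = 0.4122 mol.
m = n·M = 0.4122 × 107.87 = 44.5 g.

44.5 g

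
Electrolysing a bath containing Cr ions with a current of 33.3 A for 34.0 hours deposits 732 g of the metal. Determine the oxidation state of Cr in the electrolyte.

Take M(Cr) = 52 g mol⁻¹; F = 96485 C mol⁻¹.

+3

Q = I·t = 33.30 A × 122400 s = 4076000 C, so n(e⁻) = 4076000/96485 = 42.24 mol.
n(Cr) deposited = 732 / 52 = 14.08 mol.
Electrons per atom = n(e⁻)/n(Cr) = 42.24 / 14.08 = 3.00 ≈ 3, so the ion is Cr³⁺.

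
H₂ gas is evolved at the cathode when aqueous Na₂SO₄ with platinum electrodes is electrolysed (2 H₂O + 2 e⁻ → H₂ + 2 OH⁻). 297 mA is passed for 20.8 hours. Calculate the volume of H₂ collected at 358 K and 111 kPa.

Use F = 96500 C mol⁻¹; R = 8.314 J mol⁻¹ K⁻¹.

3.09 L

Q = I·t = 0.2970 A × 74880 s = 22240 C.
n(e⁻) = Q/F = 22240 / 96500 = 0.2305 mol.
2 electrons are transferred per H₂ molecule, so n(H₂) = 0.2305 / 2 = 0.1152 mol.
V = nRT/P = (0.1152 × 8.314 × 358) / (111 × 10³ Pa) = 0.00309 m³ = 3.09 L.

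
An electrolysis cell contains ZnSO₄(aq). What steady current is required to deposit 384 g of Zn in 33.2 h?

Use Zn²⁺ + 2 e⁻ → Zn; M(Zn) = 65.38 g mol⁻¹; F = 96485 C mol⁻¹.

n(Zn) = 384 / 65.38 = 5.873 mol.
n(e⁻) = 2 × 5.873 = 11.75 mol.
Q = n(e⁻)·F = 11.75 × 96485 = 1133000 C.
I = Q/t = 1133000 / 119520 s = 9.48 A.

9.48 A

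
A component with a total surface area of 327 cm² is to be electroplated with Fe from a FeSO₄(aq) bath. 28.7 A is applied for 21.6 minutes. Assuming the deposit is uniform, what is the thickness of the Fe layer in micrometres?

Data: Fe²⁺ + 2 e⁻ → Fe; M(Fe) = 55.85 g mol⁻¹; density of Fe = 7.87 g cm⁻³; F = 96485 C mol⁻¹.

41.8 μm

Q = I·t = 28.70 × 1296.0 = 37200 C; n(e⁻) = 0.3855 mol.
n(Fe) = n(e⁻)/2 = 0.1928 mol, so m = 0.1928 × 55.85 = 10.77 g.
Volume = m/ρ = 10.77 / 7.87 = 1.368 cm³.
Thickness = V/A = 1.368 / 327 = 0.00418 cm = 41.8 μm.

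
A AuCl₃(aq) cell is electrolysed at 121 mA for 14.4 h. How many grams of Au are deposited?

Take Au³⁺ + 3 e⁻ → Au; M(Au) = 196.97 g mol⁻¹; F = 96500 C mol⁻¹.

4.27 g

Q = I·t = 0.1210 A × 51840 s = 6273 C.
n(e⁻) = Q/F = 6273 / 96500 = 0.06500 mol.
Au³⁺ + 3 e⁻ → Au, so n(Au) = n(e⁻)/3 = 0.02167 mol.
m = n·M = 0.02167 × 196.97 = 4.27 g.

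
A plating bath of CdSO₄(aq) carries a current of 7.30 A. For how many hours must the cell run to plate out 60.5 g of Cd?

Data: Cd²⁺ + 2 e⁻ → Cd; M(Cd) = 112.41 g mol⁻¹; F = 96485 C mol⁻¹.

3.95 h

n(Cd) = m/M = 60.5 / 112.41 = 0.5382 mol.
Each Cd atom requires 2 electrons, so n(e⁻) = 2 × 0.5382 = 1.076 mol.
Q = n(e⁻)·F = 1.076 × 96485 = 103900 C.
t = Q/I = 103900 / 7.300 A = 14230 s = 3.95 h.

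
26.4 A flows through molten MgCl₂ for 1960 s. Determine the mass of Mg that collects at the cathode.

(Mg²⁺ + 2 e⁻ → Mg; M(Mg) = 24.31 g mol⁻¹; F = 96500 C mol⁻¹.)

6.52 g

Q = I·t = 26.40 A × 1960.0 s = 51740 C.
n(e⁻) = Q/F = 51740 / 96500 = 0.5362 mol.
Mg²⁺ + 2 e⁻ → Mg, so n(Mg) = n(e⁻)/2 = 0.2681 mol.
m = n·M = 0.2681 × 24.31 = 6.52 g.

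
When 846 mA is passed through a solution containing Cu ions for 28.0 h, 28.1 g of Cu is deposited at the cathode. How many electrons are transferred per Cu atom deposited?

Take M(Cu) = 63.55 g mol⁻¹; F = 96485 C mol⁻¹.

2

Q = I·t = 0.8460 A × 100800 s = 85280 C, so n(e⁻) = 85280/96485 = 0.8838 mol.
n(Cu) deposited = 28.1 / 63.55 = 0.4422 mol.
Electrons per atom = n(e⁻)/n(Cu) = 0.8838 / 0.4422 = 2.00 ≈ 2, so the ion is Cu²⁺.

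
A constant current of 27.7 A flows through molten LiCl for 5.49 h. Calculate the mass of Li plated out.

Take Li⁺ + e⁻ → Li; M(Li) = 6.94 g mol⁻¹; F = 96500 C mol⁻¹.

Q = I·t = 27.70 A × 19764 s = 547500 C.
n(e⁻) = Q/F = 547500 / 96500 = 5.673 mol.
Li⁺ + e⁻ → Li, so n(Li) = n(e⁻)/1 = 5.673 mol.
m = n·M = 5.673 × 6.94 = 39.4 g.

39.4 g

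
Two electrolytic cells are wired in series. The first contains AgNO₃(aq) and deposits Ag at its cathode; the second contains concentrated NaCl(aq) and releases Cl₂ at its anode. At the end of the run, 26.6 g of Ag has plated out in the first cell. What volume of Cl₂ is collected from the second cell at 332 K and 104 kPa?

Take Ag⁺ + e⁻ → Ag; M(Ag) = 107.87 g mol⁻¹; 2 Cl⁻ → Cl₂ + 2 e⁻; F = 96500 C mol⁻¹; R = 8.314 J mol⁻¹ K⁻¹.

3.27 L

n(Ag) = 26.6 / 107.87 = 0.2466 mol, so n(e⁻) = 1 × 0.2466 = 0.2466 mol.
The cells are in series, so the same 0.2466 mol of electrons passes through the second cell.
2 Cl⁻ → Cl₂ + 2 e⁻ — 2 mol e⁻ per mol Cl₂, so n(Cl₂) = 0.2466/2 = 0.1233 mol.
V = nRT/P = (0.1233 × 8.314 × 332) / (104 × 10³) = 0.00327 m³ = 3.27 L.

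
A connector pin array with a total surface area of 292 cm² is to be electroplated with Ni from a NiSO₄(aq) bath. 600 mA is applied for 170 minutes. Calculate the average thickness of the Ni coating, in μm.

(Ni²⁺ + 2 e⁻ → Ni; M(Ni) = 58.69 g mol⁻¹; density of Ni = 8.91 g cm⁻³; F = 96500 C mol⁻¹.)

Q = I·t = 0.6000 × 10200 = 6120 C; n(e⁻) = 0.06342 mol.
n(Ni) = n(e⁻)/2 = 0.03171 mol, so m = 0.03171 × 58.69 = 1.861 g.
Volume = m/ρ = 1.861 / 8.91 = 0.2089 cm³.
Thickness = V/A = 0.2089 / 292 = 7.15 × 10⁻⁴ cm = 7.15 μm.

7.15 μm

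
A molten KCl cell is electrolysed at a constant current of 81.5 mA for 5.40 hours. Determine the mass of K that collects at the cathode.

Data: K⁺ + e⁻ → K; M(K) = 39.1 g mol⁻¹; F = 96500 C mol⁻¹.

Q = I·t = 0.08150 A × 19440 s = 1584 C.
n(e⁻) = Q/F = 1584 / 96500 = 0.01642 mol.
K⁺ + e⁻ → K, so n(K) = n(e⁻)/1 = 0.01642 mol.
m = n·M = 0.01642 × 39.1 = 0.642 g.

0.642 g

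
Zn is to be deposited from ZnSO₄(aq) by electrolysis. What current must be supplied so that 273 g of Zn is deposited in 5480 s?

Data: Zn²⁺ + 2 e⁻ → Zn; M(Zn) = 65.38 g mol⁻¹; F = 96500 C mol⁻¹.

147 A

n(Zn) = 273 / 65.38 = 4.176 mol.
n(e⁻) = 2 × 4.176 = 8.351 mol.
Q = n(e⁻)·F = 8.351 × 96500 = 805900 C.
I = Q/t = 805900 / 5480.0 s = 147 A.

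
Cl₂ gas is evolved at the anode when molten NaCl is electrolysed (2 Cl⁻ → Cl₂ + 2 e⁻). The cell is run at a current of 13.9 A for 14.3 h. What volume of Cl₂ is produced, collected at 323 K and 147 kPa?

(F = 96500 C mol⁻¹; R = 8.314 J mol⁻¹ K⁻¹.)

67.7 L

Q = I·t = 13.90 A × 51480 s = 715600 C.
n(e⁻) = Q/F = 715600 / 96500 = 7.415 mol.
2 electrons are transferred per Cl₂ molecule, so n(Cl₂) = 7.415 / 2 = 3.708 mol.
V = nRT/P = (3.708 × 8.314 × 323) / (147 × 10³ Pa) = 0.0677 m³ = 67.7 L.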